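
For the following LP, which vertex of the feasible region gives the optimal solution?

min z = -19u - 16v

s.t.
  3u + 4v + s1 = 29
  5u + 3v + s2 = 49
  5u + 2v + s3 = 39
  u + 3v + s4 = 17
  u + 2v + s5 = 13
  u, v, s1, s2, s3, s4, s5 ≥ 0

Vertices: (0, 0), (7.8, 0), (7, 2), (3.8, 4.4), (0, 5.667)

Evaluate the objective at each vertex of the feasible region:
  z(0, 0) = 0
  z(7.8, 0) = -148.2
  z(7, 2) = -165  ←
  z(3.8, 4.4) = -142.6
  z(0, 5.667) = -90.67
The minimum is at u = 7, v = 2.

(7, 2)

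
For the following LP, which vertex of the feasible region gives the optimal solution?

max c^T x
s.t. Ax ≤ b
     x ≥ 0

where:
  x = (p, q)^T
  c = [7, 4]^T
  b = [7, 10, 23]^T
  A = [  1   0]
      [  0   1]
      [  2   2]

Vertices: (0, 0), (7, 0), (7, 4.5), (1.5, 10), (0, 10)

Evaluate the objective at each vertex of the feasible region:
  z(0, 0) = 0
  z(7, 0) = 49
  z(7, 4.5) = 67  ←
  z(1.5, 10) = 50.5
  z(0, 10) = 40
The maximum is at p = 7, q = 4.5.

(7, 4.5)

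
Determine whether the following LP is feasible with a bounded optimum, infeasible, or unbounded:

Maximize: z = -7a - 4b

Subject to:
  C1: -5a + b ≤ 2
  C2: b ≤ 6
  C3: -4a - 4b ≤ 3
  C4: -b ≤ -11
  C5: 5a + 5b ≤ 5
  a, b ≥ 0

Infeasible (no feasible solution exists)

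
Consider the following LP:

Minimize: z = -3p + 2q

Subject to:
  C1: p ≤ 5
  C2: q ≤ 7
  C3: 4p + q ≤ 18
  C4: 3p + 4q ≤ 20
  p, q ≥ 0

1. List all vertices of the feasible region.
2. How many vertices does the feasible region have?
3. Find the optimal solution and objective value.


1. (0, 0), (4.5, 0), (4, 2), (0, 5)
2. 4
3. p = 4.5, q = 0, z = -13.5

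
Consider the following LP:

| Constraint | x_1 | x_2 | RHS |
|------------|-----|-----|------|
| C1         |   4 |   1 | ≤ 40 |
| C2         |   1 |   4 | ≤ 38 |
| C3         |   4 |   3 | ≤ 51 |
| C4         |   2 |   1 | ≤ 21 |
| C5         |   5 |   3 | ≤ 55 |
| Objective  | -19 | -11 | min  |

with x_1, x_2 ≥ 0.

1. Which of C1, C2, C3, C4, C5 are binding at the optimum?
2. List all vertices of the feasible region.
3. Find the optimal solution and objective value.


1. C4, C5
2. (0, 0), (10, 0), (9.5, 2), (8, 5), (6.235, 7.941), (0, 9.5)
3. x_1 = 8, x_2 = 5, z = -207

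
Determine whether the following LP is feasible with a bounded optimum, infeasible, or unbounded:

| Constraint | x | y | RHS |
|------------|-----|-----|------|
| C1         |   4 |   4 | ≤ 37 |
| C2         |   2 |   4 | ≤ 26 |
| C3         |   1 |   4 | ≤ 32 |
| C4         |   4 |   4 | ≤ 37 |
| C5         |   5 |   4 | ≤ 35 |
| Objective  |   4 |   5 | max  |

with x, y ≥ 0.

Feasible with a bounded optimal solution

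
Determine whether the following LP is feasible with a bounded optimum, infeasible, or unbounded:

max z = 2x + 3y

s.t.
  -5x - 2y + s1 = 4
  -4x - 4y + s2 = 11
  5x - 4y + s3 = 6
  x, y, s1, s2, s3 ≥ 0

Unbounded (objective can increase without bound)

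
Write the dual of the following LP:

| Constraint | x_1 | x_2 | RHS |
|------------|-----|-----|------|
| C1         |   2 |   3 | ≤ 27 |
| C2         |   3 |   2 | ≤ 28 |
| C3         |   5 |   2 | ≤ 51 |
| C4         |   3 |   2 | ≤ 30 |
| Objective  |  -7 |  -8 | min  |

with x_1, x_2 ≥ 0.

Primal min cᵀx s.t. Ax ≤ b, x ≥ 0  →  Dual max −bᵀy s.t. Aᵀy ≥ −c, y ≥ 0.

Maximize: z = -27y1 - 28y2 - 51y3 - 30y4

Subject to:
  2y1 + 3y2 + 5y3 + 3y4 ≥ 7
  3y1 + 2y2 + 2y3 + 2y4 ≥ 8
  y1, y2, y3, y4 ≥ 0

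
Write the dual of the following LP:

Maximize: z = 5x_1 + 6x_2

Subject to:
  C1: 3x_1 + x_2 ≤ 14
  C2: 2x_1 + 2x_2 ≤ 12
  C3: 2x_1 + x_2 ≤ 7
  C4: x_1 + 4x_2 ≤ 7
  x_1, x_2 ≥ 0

Primal max cᵀx s.t. Ax ≤ b, x ≥ 0  →  Dual min bᵀy s.t. Aᵀy ≥ c, y ≥ 0.

Minimize: z = 14y1 + 12y2 + 7y3 + 7y4

Subject to:
  3y1 + 2y2 + 2y3 + y4 ≥ 5
  y1 + 2y2 + y3 + 4y4 ≥ 6
  y1, y2, y3, y4 ≥ 0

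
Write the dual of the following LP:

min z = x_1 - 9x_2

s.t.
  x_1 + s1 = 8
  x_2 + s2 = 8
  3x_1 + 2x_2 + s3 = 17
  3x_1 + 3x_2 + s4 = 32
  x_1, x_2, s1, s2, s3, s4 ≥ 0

Primal min cᵀx s.t. Ax ≤ b, x ≥ 0  →  Dual max −bᵀy s.t. Aᵀy ≥ −c, y ≥ 0.

Maximize: z = -8y1 - 8y2 - 17y3 - 32y4

Subject to:
  y1 + 3y3 + 3y4 ≥ -1
  y2 + 2y3 + 3y4 ≥ 9
  y1, y2, y3, y4 ≥ 0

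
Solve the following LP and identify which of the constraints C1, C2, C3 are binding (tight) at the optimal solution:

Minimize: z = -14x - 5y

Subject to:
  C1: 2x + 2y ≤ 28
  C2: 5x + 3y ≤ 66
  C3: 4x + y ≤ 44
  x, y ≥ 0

At x = 10, y = 4, compute slack b - a·x for each constraint:
  C1: 28 − 28 = 0  (binding)
  C2: 66 − 62 = 4  (slack)
  C3: 44 − 44 = 0  (binding)

Optimal: x = 10, y = 4
Binding: C1, C3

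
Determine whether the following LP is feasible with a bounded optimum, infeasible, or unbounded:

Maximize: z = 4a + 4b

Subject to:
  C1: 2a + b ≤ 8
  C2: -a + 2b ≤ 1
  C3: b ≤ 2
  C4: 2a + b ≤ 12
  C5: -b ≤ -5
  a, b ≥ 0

Infeasible (no feasible solution exists)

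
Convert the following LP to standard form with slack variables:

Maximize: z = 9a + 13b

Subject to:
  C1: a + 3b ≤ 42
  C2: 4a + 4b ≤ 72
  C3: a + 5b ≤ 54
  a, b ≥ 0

max z = 9a + 13b

s.t.
  a + 3b + s1 = 42
  4a + 4b + s2 = 72
  a + 5b + s3 = 54
  a, b, s1, s2, s3 ≥ 0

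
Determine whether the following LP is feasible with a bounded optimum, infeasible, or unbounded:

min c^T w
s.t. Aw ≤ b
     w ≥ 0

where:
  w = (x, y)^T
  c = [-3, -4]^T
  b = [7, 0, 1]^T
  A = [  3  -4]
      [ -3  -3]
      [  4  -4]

Unbounded (objective can decrease without bound)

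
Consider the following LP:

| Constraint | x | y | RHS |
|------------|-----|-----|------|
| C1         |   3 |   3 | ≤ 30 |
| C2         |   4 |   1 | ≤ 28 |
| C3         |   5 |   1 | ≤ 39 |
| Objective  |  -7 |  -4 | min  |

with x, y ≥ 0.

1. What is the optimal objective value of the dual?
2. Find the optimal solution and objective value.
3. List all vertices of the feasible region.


1. -58
2. x = 6, y = 4, z = -58
3. (0, 0), (7, 0), (6, 4), (0, 10)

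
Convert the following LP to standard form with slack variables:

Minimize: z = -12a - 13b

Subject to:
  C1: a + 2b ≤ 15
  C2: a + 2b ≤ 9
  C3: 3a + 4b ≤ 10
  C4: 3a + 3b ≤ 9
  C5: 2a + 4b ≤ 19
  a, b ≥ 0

min z = -12a - 13b

s.t.
  a + 2b + s1 = 15
  a + 2b + s2 = 9
  3a + 4b + s3 = 10
  3a + 3b + s4 = 9
  2a + 4b + s5 = 19
  a, b, s1, s2, s3, s4, s5 ≥ 0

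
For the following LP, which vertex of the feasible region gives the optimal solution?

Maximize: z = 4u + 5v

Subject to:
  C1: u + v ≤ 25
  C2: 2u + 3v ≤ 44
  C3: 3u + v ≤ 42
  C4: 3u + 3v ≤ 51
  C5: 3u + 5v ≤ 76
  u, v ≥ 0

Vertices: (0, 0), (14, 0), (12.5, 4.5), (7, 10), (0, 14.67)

Evaluate the objective at each vertex of the feasible region:
  z(0, 0) = 0
  z(14, 0) = 56
  z(12.5, 4.5) = 72.5
  z(7, 10) = 78  ←
  z(0, 14.67) = 73.33
The maximum is at u = 7, v = 10.

(7, 10)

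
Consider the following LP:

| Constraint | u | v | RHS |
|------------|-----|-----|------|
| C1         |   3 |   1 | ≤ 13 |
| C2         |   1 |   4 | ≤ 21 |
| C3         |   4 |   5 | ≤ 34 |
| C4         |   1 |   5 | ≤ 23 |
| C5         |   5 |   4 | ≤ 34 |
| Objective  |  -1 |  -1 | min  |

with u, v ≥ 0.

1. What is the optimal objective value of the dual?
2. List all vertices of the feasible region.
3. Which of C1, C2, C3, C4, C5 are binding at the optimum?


1. -7
2. (0, 0), (4.333, 0), (3, 4), (0, 4.6)
3. C1, C4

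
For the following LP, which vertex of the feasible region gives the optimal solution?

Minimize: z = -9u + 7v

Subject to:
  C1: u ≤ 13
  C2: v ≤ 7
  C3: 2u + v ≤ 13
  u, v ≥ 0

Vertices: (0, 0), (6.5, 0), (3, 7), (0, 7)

Evaluate the objective at each vertex of the feasible region:
  z(0, 0) = 0
  z(6.5, 0) = -58.5  ←
  z(3, 7) = 22
  z(0, 7) = 49
The minimum is at u = 6.5, v = 0.

(6.5, 0)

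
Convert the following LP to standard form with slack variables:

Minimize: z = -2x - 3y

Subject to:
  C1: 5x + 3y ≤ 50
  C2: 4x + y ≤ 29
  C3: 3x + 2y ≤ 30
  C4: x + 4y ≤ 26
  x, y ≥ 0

min z = -2x - 3y

s.t.
  5x + 3y + s1 = 50
  4x + y + s2 = 29
  3x + 2y + s3 = 30
  x + 4y + s4 = 26
  x, y, s1, s2, s3, s4 ≥ 0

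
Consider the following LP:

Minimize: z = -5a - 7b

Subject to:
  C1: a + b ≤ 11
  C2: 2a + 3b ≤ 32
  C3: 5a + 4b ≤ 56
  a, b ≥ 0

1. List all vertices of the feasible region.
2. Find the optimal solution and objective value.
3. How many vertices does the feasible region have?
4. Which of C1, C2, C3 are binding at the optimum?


1. (0, 0), (11, 0), (1, 10), (0, 10.67)
2. a = 1, b = 10, z = -75
3. 4
4. C1, C2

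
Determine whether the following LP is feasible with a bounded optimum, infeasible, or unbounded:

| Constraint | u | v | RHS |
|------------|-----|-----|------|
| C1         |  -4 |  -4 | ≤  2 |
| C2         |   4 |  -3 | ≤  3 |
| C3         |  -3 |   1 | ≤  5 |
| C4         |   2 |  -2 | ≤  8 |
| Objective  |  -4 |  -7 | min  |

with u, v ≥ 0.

Unbounded (objective can decrease without bound)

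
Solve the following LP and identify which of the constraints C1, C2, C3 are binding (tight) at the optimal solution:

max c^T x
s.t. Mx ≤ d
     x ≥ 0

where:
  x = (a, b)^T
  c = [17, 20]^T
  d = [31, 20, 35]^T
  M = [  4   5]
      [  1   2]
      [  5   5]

At a = 4, b = 3, compute slack b - a·x for each constraint:
  C1: 31 − 31 = 0  (binding)
  C2: 20 − 10 = 10  (slack)
  C3: 35 − 35 = 0  (binding)

Optimal: a = 4, b = 3
Binding: C1, C3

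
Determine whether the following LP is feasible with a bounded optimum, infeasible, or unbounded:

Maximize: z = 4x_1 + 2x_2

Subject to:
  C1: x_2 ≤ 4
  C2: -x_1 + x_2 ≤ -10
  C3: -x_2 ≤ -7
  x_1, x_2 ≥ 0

Infeasible (no feasible solution exists)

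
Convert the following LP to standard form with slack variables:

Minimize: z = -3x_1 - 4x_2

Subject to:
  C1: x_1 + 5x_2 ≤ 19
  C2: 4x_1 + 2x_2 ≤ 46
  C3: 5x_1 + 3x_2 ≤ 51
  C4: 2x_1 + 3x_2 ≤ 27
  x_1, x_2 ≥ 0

min z = -3x_1 - 4x_2

s.t.
  x_1 + 5x_2 + s1 = 19
  4x_1 + 2x_2 + s2 = 46
  5x_1 + 3x_2 + s3 = 51
  2x_1 + 3x_2 + s4 = 27
  x_1, x_2, s1, s2, s3, s4 ≥ 0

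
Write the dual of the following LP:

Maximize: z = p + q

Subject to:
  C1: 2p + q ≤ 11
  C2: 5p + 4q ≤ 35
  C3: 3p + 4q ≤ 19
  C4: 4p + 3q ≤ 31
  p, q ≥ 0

Primal max cᵀx s.t. Ax ≤ b, x ≥ 0  →  Dual min bᵀy s.t. Aᵀy ≥ c, y ≥ 0.

Minimize: z = 11y1 + 35y2 + 19y3 + 31y4

Subject to:
  2y1 + 5y2 + 3y3 + 4y4 ≥ 1
  y1 + 4y2 + 4y3 + 3y4 ≥ 1
  y1, y2, y3, y4 ≥ 0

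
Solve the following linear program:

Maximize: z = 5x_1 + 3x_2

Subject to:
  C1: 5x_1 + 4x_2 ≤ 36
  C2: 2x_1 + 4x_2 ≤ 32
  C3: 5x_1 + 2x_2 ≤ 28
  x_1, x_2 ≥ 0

Evaluate the objective at each vertex of the feasible region:
  z(0, 0) = 0
  z(5.6, 0) = 28
  z(4, 4) = 32  ←
  z(1.333, 7.333) = 28.67
  z(0, 8) = 24
The maximum is at x_1 = 4, x_2 = 4.

x_1 = 4, x_2 = 4, z = 32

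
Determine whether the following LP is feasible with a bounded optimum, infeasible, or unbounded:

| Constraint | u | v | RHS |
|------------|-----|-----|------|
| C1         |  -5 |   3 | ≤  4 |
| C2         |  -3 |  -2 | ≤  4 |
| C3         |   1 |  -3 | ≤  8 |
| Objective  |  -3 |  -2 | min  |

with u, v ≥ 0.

Unbounded (objective can decrease without bound)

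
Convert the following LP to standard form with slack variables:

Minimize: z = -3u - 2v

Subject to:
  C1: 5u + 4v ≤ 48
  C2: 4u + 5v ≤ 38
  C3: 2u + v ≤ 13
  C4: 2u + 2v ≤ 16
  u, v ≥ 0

min z = -3u - 2v

s.t.
  5u + 4v + s1 = 48
  4u + 5v + s2 = 38
  2u + v + s3 = 13
  2u + 2v + s4 = 16
  u, v, s1, s2, s3, s4 ≥ 0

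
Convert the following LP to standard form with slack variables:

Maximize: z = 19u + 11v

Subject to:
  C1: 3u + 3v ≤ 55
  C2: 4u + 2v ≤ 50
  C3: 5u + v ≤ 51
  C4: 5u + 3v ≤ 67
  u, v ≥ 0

max z = 19u + 11v

s.t.
  3u + 3v + s1 = 55
  4u + 2v + s2 = 50
  5u + v + s3 = 51
  5u + 3v + s4 = 67
  u, v, s1, s2, s3, s4 ≥ 0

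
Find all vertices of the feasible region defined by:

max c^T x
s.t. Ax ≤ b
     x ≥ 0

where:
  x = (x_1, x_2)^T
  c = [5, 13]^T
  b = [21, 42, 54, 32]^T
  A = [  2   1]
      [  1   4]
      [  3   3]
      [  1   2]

(0, 0), (10.5, 0), (6, 9), (0, 10.5)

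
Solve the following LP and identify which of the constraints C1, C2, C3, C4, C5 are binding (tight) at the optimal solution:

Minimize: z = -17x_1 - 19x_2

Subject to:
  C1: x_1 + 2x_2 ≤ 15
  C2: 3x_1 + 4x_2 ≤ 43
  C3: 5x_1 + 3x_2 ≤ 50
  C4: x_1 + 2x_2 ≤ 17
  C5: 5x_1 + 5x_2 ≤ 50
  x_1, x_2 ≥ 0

At x_1 = 5, x_2 = 5, compute slack b - a·x for each constraint:
  C1: 15 − 15 = 0  (binding)
  C2: 43 − 35 = 8  (slack)
  C3: 50 − 40 = 10  (slack)
  C4: 17 − 15 = 2  (slack)
  C5: 50 − 50 = 0  (binding)

Optimal: x_1 = 5, x_2 = 5
Binding: C1, C5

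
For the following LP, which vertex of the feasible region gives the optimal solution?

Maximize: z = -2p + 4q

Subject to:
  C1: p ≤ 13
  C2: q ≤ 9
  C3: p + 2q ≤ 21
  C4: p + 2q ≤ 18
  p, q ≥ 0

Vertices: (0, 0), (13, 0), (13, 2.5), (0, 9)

Evaluate the objective at each vertex of the feasible region:
  z(0, 0) = 0
  z(13, 0) = -26
  z(13, 2.5) = -16
  z(0, 9) = 36  ←
The maximum is at p = 0, q = 9.

(0, 9)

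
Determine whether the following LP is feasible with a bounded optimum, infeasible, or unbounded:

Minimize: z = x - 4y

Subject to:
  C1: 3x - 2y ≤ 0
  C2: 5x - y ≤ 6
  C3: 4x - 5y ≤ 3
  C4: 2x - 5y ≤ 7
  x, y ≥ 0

Unbounded (objective can decrease without bound)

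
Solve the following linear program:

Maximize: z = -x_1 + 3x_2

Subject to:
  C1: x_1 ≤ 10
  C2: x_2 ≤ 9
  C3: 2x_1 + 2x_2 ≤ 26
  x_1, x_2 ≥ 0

Evaluate the objective at each vertex of the feasible region:
  z(0, 0) = 0
  z(10, 0) = -10
  z(10, 3) = -1
  z(4, 9) = 23
  z(0, 9) = 27  ←
The maximum is at x_1 = 0, x_2 = 9.

x_1 = 0, x_2 = 9, z = 27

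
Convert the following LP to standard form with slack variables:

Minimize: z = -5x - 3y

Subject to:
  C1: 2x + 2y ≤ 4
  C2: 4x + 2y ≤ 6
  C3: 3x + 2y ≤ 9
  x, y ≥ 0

min z = -5x - 3y

s.t.
  2x + 2y + s1 = 4
  4x + 2y + s2 = 6
  3x + 2y + s3 = 9
  x, y, s1, s2, s3 ≥ 0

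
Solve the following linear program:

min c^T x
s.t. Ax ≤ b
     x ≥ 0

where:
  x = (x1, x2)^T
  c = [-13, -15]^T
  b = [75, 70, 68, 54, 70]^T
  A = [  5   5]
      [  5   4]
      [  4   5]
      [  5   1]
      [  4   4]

Evaluate the objective at each vertex of the feasible region:
  z(0, 0) = 0
  z(10.8, 0) = -140.4
  z(9.75, 5.25) = -205.5
  z(7, 8) = -211  ←
  z(0, 13.6) = -204
The minimum is at x1 = 7, x2 = 8.

x1 = 7, x2 = 8, z = -211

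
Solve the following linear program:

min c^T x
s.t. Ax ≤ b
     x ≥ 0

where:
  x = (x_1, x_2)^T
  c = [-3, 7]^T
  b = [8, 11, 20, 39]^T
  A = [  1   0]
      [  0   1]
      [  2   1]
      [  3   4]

Evaluate the objective at each vertex of the feasible region:
  z(0, 0) = 0
  z(8, 0) = -24  ←
  z(8, 3.75) = 2.25
  z(0, 9.75) = 68.25
The minimum is at x_1 = 8, x_2 = 0.

x_1 = 8, x_2 = 0, z = -24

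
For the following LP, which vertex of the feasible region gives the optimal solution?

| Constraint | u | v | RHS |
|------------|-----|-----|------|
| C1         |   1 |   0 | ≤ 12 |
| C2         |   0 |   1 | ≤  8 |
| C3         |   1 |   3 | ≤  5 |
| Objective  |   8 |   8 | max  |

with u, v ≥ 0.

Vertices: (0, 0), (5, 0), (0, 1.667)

Evaluate the objective at each vertex of the feasible region:
  z(0, 0) = 0
  z(5, 0) = 40  ←
  z(0, 1.667) = 13.33
The maximum is at u = 5, v = 0.

(5, 0)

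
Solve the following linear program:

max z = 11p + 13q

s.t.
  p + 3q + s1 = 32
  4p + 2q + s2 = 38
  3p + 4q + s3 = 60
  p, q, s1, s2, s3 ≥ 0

Evaluate the objective at each vertex of the feasible region:
  z(0, 0) = 0
  z(9.5, 0) = 104.5
  z(5, 9) = 172  ←
  z(0, 10.67) = 138.7
The maximum is at p = 5, q = 9.

p = 5, q = 9, z = 172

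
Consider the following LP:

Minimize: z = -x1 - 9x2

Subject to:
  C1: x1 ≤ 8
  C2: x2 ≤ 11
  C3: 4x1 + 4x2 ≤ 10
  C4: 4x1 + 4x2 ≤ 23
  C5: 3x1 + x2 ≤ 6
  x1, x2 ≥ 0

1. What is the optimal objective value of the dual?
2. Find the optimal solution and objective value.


1. -22.5
2. x1 = 0, x2 = 2.5, z = -22.5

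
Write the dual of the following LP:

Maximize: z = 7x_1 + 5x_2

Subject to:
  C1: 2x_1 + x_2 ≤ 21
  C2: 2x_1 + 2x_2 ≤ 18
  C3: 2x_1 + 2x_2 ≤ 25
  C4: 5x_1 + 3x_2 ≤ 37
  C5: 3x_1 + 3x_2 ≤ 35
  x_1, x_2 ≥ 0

Primal max cᵀx s.t. Ax ≤ b, x ≥ 0  →  Dual min bᵀy s.t. Aᵀy ≥ c, y ≥ 0.

Minimize: z = 21y1 + 18y2 + 25y3 + 37y4 + 35y5

Subject to:
  2y1 + 2y2 + 2y3 + 5y4 + 3y5 ≥ 7
  y1 + 2y2 + 2y3 + 3y4 + 3y5 ≥ 5
  y1, y2, y3, y4, y5 ≥ 0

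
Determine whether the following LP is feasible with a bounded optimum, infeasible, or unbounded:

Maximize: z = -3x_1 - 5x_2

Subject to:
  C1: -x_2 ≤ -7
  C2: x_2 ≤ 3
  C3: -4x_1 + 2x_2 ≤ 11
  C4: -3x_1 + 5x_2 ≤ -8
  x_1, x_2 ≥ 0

Infeasible (no feasible solution exists)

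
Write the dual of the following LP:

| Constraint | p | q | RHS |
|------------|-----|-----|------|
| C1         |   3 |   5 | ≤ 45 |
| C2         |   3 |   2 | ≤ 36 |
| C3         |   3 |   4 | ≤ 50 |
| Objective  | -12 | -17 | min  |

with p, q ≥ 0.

Primal min cᵀx s.t. Ax ≤ b, x ≥ 0  →  Dual max −bᵀy s.t. Aᵀy ≥ −c, y ≥ 0.

Maximize: z = -45y1 - 36y2 - 50y3

Subject to:
  3y1 + 3y2 + 3y3 ≥ 12
  5y1 + 2y2 + 4y3 ≥ 17
  y1, y2, y3 ≥ 0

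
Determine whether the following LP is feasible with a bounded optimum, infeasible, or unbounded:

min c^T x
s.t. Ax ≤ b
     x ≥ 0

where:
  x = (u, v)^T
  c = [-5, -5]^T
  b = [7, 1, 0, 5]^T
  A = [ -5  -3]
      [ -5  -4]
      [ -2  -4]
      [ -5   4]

Unbounded (objective can decrease without bound)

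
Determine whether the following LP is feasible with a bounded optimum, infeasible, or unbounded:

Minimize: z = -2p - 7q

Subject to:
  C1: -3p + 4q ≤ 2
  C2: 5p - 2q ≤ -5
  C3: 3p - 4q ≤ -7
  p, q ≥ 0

Infeasible (no feasible solution exists)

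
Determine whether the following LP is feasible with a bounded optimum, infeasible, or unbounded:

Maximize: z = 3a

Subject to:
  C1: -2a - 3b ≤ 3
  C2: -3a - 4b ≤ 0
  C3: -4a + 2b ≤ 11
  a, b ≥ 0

Unbounded (objective can increase without bound)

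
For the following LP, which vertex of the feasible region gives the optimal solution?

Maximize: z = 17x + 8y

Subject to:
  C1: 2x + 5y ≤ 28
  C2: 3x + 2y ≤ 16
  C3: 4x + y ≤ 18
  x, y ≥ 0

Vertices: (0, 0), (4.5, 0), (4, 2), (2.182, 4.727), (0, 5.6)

Evaluate the objective at each vertex of the feasible region:
  z(0, 0) = 0
  z(4.5, 0) = 76.5
  z(4, 2) = 84  ←
  z(2.182, 4.727) = 74.91
  z(0, 5.6) = 44.8
The maximum is at x = 4, y = 2.

(4, 2)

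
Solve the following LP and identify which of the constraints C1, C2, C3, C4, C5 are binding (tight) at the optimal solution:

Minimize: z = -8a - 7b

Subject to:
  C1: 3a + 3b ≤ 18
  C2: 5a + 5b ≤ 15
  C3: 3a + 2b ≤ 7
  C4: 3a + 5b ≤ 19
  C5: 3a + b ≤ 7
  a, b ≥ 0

At a = 1, b = 2, compute slack b - a·x for each constraint:
  C1: 18 − 9 = 9  (slack)
  C2: 15 − 15 = 0  (binding)
  C3: 7 − 7 = 0  (binding)
  C4: 19 − 13 = 6  (slack)
  C5: 7 − 5 = 2  (slack)

Optimal: a = 1, b = 2
Binding: C2, C3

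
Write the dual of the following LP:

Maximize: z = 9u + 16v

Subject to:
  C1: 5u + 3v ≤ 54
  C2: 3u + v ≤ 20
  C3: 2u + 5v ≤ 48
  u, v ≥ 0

Primal max cᵀx s.t. Ax ≤ b, x ≥ 0  →  Dual min bᵀy s.t. Aᵀy ≥ c, y ≥ 0.

Minimize: z = 54y1 + 20y2 + 48y3

Subject to:
  5y1 + 3y2 + 2y3 ≥ 9
  3y1 + y2 + 5y3 ≥ 16
  y1, y2, y3 ≥ 0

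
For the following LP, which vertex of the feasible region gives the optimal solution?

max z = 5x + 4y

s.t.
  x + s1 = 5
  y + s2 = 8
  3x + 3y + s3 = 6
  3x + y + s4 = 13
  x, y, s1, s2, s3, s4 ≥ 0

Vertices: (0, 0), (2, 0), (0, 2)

Evaluate the objective at each vertex of the feasible region:
  z(0, 0) = 0
  z(2, 0) = 10  ←
  z(0, 2) = 8
The maximum is at x = 2, y = 0.

(2, 0)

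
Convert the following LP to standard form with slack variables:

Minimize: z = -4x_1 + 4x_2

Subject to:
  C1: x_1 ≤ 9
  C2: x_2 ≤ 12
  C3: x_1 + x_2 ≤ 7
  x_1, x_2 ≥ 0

min z = -4x_1 + 4x_2

s.t.
  x_1 + s1 = 9
  x_2 + s2 = 12
  x_1 + x_2 + s3 = 7
  x_1, x_2, s1, s2, s3 ≥ 0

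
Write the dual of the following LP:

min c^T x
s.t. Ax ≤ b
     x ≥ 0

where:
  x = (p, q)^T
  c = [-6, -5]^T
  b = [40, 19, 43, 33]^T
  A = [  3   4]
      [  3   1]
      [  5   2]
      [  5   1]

Primal min cᵀx s.t. Ax ≤ b, x ≥ 0  →  Dual max −bᵀy s.t. Aᵀy ≥ −c, y ≥ 0.

Maximize: z = -40y1 - 19y2 - 43y3 - 33y4

Subject to:
  3y1 + 3y2 + 5y3 + 5y4 ≥ 6
  4y1 + y2 + 2y3 + y4 ≥ 5
  y1, y2, y3, y4 ≥ 0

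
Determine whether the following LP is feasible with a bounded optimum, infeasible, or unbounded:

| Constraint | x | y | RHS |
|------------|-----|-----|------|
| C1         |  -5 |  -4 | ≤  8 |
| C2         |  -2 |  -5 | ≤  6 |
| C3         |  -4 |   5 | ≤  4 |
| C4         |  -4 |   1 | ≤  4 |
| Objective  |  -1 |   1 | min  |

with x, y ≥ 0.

Unbounded (objective can decrease without bound)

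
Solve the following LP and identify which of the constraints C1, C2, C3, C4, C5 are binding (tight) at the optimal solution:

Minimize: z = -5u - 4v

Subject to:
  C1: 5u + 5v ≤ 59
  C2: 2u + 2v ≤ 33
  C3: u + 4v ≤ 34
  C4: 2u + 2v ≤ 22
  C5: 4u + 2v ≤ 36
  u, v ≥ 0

At u = 7, v = 4, compute slack b - a·x for each constraint:
  C1: 59 − 55 = 4  (slack)
  C2: 33 − 22 = 11  (slack)
  C3: 34 − 23 = 11  (slack)
  C4: 22 − 22 = 0  (binding)
  C5: 36 − 36 = 0  (binding)

Optimal: u = 7, v = 4
Binding: C4, C5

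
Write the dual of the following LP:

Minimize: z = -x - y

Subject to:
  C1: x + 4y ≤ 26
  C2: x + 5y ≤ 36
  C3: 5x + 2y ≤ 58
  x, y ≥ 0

Primal min cᵀx s.t. Ax ≤ b, x ≥ 0  →  Dual max −bᵀy s.t. Aᵀy ≥ −c, y ≥ 0.

Maximize: z = -26y1 - 36y2 - 58y3

Subject to:
  y1 + y2 + 5y3 ≥ 1
  4y1 + 5y2 + 2y3 ≥ 1
  y1, y2, y3 ≥ 0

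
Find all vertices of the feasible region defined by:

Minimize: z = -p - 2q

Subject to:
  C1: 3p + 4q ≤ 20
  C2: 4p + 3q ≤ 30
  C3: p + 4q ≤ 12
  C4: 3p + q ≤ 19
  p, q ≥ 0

(0, 0), (6.333, 0), (6.222, 0.3333), (4, 2), (0, 3)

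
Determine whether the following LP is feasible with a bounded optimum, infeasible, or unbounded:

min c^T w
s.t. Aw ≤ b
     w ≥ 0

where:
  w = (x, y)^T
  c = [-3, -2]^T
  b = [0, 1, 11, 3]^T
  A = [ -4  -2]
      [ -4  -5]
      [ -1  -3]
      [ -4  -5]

Unbounded (objective can decrease without bound)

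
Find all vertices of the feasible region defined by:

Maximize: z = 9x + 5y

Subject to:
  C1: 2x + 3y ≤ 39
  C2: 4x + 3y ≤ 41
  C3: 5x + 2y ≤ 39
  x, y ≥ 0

(0, 0), (7.8, 0), (5, 7), (1, 12.33), (0, 13)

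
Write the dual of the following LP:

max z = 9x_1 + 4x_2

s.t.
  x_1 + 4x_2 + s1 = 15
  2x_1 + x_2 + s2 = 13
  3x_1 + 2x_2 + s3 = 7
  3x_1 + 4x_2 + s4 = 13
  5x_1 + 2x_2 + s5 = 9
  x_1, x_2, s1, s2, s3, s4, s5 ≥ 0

Primal max cᵀx s.t. Ax ≤ b, x ≥ 0  →  Dual min bᵀy s.t. Aᵀy ≥ c, y ≥ 0.

Minimize: z = 15y1 + 13y2 + 7y3 + 13y4 + 9y5

Subject to:
  y1 + 2y2 + 3y3 + 3y4 + 5y5 ≥ 9
  4y1 + y2 + 2y3 + 4y4 + 2y5 ≥ 4
  y1, y2, y3, y4, y5 ≥ 0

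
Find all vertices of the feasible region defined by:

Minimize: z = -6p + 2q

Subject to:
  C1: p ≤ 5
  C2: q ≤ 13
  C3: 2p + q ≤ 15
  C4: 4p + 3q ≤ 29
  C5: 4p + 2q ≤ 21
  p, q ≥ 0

(0, 0), (5, 0), (5, 0.5), (1.25, 8), (0, 9.667)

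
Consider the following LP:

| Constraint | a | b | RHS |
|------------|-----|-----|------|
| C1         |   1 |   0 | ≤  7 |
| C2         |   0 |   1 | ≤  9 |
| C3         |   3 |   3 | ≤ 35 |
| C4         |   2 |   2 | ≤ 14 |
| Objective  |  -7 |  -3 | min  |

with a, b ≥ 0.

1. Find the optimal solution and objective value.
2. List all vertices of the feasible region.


1. a = 7, b = 0, z = -49
2. (0, 0), (7, 0), (0, 7)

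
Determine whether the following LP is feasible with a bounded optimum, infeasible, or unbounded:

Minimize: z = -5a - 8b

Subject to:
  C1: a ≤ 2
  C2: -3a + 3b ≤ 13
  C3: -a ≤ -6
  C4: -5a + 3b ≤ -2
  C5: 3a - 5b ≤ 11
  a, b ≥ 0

Infeasible (no feasible solution exists)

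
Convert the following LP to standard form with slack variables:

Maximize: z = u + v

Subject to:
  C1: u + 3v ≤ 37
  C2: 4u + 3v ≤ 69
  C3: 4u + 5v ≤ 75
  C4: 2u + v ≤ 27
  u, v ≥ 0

max z = u + v

s.t.
  u + 3v + s1 = 37
  4u + 3v + s2 = 69
  4u + 5v + s3 = 75
  2u + v + s4 = 27
  u, v, s1, s2, s3, s4 ≥ 0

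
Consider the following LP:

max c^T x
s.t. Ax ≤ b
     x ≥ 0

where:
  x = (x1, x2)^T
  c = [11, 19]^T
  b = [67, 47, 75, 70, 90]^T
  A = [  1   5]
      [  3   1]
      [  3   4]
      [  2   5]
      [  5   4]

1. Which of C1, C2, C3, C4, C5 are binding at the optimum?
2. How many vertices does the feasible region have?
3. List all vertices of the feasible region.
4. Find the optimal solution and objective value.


1. C4, C5
2. 6
3. (0, 0), (15.67, 0), (14, 5), (10, 10), (3, 12.8), (0, 13.4)
4. x1 = 10, x2 = 10, z = 300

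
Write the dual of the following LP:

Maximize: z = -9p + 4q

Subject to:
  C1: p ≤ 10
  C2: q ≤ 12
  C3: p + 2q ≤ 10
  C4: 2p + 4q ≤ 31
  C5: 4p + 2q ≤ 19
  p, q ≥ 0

Primal max cᵀx s.t. Ax ≤ b, x ≥ 0  →  Dual min bᵀy s.t. Aᵀy ≥ c, y ≥ 0.

Minimize: z = 10y1 + 12y2 + 10y3 + 31y4 + 19y5

Subject to:
  y1 + y3 + 2y4 + 4y5 ≥ -9
  y2 + 2y3 + 4y4 + 2y5 ≥ 4
  y1, y2, y3, y4, y5 ≥ 0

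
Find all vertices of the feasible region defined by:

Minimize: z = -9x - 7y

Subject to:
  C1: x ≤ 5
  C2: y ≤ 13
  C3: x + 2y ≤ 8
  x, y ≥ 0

(0, 0), (5, 0), (5, 1.5), (0, 4)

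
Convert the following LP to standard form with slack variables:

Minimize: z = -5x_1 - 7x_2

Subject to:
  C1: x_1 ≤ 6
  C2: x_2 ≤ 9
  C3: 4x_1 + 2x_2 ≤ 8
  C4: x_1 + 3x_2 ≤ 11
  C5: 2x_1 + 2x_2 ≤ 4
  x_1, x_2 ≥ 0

min z = -5x_1 - 7x_2

s.t.
  x_1 + s1 = 6
  x_2 + s2 = 9
  4x_1 + 2x_2 + s3 = 8
  x_1 + 3x_2 + s4 = 11
  2x_1 + 2x_2 + s5 = 4
  x_1, x_2, s1, s2, s3, s4, s5 ≥ 0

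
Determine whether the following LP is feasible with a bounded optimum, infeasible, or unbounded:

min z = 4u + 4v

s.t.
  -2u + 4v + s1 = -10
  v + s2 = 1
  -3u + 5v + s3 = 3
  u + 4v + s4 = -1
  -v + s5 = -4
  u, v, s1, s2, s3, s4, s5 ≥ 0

Infeasible (no feasible solution exists)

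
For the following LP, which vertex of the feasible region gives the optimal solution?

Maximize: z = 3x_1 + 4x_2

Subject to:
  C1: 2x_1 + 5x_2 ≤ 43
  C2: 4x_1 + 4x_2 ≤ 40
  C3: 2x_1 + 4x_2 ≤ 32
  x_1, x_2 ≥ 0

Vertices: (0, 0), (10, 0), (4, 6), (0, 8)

Evaluate the objective at each vertex of the feasible region:
  z(0, 0) = 0
  z(10, 0) = 30
  z(4, 6) = 36  ←
  z(0, 8) = 32
The maximum is at x_1 = 4, x_2 = 6.

(4, 6)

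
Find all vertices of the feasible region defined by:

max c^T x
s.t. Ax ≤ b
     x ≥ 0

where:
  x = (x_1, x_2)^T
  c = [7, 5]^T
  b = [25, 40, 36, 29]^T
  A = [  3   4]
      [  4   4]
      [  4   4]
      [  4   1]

(0, 0), (7.25, 0), (7, 1), (0, 6.25)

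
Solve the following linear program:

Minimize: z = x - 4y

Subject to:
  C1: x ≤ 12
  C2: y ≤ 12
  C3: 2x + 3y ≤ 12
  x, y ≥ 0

Evaluate the objective at each vertex of the feasible region:
  z(0, 0) = 0
  z(6, 0) = 6
  z(0, 4) = -16  ←
The minimum is at x = 0, y = 4.

x = 0, y = 4, z = -16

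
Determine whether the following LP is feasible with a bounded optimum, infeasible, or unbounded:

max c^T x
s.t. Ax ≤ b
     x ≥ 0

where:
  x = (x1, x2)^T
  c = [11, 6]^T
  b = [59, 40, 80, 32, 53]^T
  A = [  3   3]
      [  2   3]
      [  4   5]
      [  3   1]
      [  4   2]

Feasible with a bounded optimal solution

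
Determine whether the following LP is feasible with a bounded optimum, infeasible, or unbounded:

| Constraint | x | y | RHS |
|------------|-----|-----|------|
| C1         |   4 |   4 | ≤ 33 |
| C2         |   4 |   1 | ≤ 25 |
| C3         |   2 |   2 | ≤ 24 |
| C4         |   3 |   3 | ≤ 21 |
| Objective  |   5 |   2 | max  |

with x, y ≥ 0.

Feasible with a bounded optimal solution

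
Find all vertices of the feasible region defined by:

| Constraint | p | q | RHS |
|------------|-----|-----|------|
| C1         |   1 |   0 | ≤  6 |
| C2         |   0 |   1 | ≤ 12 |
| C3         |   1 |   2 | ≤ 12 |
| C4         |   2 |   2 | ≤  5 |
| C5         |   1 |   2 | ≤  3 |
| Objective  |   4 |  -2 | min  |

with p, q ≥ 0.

(0, 0), (2.5, 0), (2, 0.5), (0, 1.5)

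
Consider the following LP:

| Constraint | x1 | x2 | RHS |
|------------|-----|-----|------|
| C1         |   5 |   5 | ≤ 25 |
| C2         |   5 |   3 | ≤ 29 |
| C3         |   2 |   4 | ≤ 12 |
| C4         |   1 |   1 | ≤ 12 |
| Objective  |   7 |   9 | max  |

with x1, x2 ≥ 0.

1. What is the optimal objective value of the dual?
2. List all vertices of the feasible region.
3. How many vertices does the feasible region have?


1. 37
2. (0, 0), (5, 0), (4, 1), (0, 3)
3. 4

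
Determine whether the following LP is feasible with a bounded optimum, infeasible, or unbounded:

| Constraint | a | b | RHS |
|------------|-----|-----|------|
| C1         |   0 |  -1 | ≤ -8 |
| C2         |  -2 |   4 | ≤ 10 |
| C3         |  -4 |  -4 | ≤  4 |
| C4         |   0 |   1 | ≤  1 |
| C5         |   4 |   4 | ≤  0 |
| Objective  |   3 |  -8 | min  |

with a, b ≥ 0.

Infeasible (no feasible solution exists)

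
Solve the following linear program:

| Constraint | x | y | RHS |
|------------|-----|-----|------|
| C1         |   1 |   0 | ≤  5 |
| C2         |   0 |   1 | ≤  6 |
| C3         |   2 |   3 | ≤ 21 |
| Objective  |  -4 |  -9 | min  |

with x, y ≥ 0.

Evaluate the objective at each vertex of the feasible region:
  z(0, 0) = 0
  z(5, 0) = -20
  z(5, 3.667) = -53
  z(1.5, 6) = -60  ←
  z(0, 6) = -54
The minimum is at x = 1.5, y = 6.

x = 1.5, y = 6, z = -60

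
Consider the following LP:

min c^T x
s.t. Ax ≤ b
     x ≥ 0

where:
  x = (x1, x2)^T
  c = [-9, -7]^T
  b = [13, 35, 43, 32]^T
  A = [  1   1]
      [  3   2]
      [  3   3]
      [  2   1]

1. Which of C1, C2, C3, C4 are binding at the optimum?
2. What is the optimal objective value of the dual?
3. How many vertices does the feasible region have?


1. C1, C2
2. -109
3. 4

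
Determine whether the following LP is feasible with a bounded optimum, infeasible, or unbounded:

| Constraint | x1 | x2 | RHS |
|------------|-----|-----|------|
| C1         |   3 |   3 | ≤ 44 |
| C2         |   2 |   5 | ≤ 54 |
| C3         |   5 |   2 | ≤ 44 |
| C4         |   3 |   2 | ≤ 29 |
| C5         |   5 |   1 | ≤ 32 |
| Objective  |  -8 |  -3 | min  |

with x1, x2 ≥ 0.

Feasible with a bounded optimal solution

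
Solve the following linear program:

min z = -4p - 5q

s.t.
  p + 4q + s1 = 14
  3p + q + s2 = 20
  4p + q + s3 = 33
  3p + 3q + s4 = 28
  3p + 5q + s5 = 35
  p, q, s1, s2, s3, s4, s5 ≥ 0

Evaluate the objective at each vertex of the feasible region:
  z(0, 0) = 0
  z(6.667, 0) = -26.67
  z(6, 2) = -34  ←
  z(0, 3.5) = -17.5
The minimum is at p = 6, q = 2.

p = 6, q = 2, z = -34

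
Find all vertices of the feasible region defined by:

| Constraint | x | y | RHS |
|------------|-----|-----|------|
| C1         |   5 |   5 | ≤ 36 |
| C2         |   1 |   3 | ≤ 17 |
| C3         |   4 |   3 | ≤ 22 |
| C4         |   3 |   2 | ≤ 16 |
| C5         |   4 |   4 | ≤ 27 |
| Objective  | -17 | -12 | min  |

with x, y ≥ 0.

(0, 0), (5.333, 0), (4, 2), (1.75, 5), (1.625, 5.125), (0, 5.667)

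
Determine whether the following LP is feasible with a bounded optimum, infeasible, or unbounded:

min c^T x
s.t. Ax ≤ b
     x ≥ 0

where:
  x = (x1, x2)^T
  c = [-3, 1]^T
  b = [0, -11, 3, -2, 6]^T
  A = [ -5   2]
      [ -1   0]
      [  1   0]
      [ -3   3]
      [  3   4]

Infeasible (no feasible solution exists)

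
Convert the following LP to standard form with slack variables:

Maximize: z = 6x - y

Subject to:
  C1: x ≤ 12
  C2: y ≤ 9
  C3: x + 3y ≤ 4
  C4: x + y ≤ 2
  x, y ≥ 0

max z = 6x - y

s.t.
  x + s1 = 12
  y + s2 = 9
  x + 3y + s3 = 4
  x + y + s4 = 2
  x, y, s1, s2, s3, s4 ≥ 0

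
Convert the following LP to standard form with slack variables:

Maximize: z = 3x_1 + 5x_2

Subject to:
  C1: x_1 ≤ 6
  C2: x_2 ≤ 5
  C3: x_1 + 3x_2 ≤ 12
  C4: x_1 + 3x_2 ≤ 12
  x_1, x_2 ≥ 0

max z = 3x_1 + 5x_2

s.t.
  x_1 + s1 = 6
  x_2 + s2 = 5
  x_1 + 3x_2 + s3 = 12
  x_1 + 3x_2 + s4 = 12
  x_1, x_2, s1, s2, s3, s4 ≥ 0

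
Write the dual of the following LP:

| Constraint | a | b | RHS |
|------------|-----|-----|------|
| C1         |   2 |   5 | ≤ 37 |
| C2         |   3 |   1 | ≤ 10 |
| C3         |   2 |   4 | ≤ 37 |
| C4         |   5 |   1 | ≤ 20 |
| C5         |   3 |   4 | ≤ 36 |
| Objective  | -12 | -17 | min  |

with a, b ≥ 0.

Primal min cᵀx s.t. Ax ≤ b, x ≥ 0  →  Dual max −bᵀy s.t. Aᵀy ≥ −c, y ≥ 0.

Maximize: z = -37y1 - 10y2 - 37y3 - 20y4 - 36y5

Subject to:
  2y1 + 3y2 + 2y3 + 5y4 + 3y5 ≥ 12
  5y1 + y2 + 4y3 + y4 + 4y5 ≥ 17
  y1, y2, y3, y4, y5 ≥ 0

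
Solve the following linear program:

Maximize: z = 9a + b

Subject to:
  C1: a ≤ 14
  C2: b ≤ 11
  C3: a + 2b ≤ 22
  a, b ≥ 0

Evaluate the objective at each vertex of the feasible region:
  z(0, 0) = 0
  z(14, 0) = 126
  z(14, 4) = 130  ←
  z(0, 11) = 11
The maximum is at a = 14, b = 4.

a = 14, b = 4, z = 130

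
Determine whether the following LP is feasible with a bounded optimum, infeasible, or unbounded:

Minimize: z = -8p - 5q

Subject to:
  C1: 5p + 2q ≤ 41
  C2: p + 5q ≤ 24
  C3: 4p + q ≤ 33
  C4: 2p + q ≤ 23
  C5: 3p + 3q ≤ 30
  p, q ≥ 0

Feasible with a bounded optimal solution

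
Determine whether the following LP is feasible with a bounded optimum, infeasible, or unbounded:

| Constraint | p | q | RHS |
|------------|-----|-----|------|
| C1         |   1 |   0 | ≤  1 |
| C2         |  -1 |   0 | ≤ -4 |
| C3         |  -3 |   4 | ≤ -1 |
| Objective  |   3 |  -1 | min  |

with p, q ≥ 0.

Infeasible (no feasible solution exists)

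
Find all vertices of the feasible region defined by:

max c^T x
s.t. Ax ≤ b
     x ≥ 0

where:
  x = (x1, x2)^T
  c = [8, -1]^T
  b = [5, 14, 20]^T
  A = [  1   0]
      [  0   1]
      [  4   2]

(0, 0), (5, 0), (0, 10)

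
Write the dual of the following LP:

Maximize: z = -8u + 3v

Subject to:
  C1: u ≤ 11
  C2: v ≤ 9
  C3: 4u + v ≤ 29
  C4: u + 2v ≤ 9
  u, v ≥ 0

Primal max cᵀx s.t. Ax ≤ b, x ≥ 0  →  Dual min bᵀy s.t. Aᵀy ≥ c, y ≥ 0.

Minimize: z = 11y1 + 9y2 + 29y3 + 9y4

Subject to:
  y1 + 4y3 + y4 ≥ -8
  y2 + y3 + 2y4 ≥ 3
  y1, y2, y3, y4 ≥ 0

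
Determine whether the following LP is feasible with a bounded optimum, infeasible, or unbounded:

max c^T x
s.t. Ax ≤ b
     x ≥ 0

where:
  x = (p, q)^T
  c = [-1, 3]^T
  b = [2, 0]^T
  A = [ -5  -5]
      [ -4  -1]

Unbounded (objective can increase without bound)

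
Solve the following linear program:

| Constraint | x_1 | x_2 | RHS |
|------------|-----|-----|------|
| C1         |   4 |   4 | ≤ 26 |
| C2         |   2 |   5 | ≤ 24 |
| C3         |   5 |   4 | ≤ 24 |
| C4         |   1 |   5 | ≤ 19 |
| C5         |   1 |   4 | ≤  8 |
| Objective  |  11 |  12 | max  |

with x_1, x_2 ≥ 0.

Evaluate the objective at each vertex of the feasible region:
  z(0, 0) = 0
  z(4.8, 0) = 52.8
  z(4, 1) = 56  ←
  z(0, 2) = 24
The maximum is at x_1 = 4, x_2 = 1.

x_1 = 4, x_2 = 1, z = 56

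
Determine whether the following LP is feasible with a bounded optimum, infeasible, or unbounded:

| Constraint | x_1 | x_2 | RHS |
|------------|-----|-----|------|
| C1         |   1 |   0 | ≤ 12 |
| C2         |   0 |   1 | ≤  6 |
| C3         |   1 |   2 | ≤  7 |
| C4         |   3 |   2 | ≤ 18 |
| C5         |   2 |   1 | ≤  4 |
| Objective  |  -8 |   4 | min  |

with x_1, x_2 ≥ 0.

Feasible with a bounded optimal solution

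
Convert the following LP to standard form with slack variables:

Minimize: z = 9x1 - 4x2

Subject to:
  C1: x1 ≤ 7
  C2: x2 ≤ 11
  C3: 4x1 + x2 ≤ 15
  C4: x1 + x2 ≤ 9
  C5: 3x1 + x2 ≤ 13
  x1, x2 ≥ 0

min z = 9x1 - 4x2

s.t.
  x1 + s1 = 7
  x2 + s2 = 11
  4x1 + x2 + s3 = 15
  x1 + x2 + s4 = 9
  3x1 + x2 + s5 = 13
  x1, x2, s1, s2, s3, s4, s5 ≥ 0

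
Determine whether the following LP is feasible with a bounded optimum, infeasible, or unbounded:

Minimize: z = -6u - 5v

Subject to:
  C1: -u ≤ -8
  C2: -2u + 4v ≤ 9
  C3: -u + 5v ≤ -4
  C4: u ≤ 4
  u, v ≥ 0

Infeasible (no feasible solution exists)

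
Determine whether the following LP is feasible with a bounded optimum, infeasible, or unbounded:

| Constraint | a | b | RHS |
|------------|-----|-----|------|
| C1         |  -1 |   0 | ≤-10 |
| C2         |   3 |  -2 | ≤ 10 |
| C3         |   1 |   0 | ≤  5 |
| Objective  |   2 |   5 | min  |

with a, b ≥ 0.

Infeasible (no feasible solution exists)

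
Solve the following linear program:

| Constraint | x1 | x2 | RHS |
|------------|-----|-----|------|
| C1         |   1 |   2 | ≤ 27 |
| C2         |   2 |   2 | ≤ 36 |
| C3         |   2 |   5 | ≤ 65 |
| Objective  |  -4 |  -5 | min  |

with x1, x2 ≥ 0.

Evaluate the objective at each vertex of the feasible region:
  z(0, 0) = 0
  z(18, 0) = -72
  z(9, 9) = -81  ←
  z(5, 11) = -75
  z(0, 13) = -65
The minimum is at x1 = 9, x2 = 9.

x1 = 9, x2 = 9, z = -81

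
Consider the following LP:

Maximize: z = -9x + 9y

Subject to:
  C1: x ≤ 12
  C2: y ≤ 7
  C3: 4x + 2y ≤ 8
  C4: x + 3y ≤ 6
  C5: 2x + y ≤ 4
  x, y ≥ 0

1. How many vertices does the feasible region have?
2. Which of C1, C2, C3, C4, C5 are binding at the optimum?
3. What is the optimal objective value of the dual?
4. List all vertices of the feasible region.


1. 4
2. C4
3. 18
4. (0, 0), (2, 0), (1.2, 1.6), (0, 2)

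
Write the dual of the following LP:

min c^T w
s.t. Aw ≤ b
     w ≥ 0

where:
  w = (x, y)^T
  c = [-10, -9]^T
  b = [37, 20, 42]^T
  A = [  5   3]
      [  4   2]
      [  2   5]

Primal min cᵀx s.t. Ax ≤ b, x ≥ 0  →  Dual max −bᵀy s.t. Aᵀy ≥ −c, y ≥ 0.

Maximize: z = -37y1 - 20y2 - 42y3

Subject to:
  5y1 + 4y2 + 2y3 ≥ 10
  3y1 + 2y2 + 5y3 ≥ 9
  y1, y2, y3 ≥ 0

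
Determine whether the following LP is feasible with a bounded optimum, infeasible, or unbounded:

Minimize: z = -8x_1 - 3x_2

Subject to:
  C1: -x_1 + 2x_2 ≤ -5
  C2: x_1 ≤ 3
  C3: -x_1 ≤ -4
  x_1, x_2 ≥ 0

Infeasible (no feasible solution exists)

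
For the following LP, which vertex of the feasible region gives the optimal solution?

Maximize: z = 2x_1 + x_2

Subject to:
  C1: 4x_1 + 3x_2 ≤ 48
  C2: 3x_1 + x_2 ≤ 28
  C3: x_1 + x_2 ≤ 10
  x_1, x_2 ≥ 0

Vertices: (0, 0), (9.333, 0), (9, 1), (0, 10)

Evaluate the objective at each vertex of the feasible region:
  z(0, 0) = 0
  z(9.333, 0) = 18.67
  z(9, 1) = 19  ←
  z(0, 10) = 10
The maximum is at x_1 = 9, x_2 = 1.

(9, 1)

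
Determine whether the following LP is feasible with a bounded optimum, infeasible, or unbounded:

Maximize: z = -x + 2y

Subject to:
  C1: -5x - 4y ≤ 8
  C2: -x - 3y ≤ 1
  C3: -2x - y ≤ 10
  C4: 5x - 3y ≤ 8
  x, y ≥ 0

Unbounded (objective can increase without bound)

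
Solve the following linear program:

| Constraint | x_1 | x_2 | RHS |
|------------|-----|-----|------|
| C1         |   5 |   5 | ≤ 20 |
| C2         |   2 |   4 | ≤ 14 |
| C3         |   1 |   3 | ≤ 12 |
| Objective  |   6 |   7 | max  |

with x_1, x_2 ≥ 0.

Evaluate the objective at each vertex of the feasible region:
  z(0, 0) = 0
  z(4, 0) = 24
  z(1, 3) = 27  ←
  z(0, 3.5) = 24.5
The maximum is at x_1 = 1, x_2 = 3.

x_1 = 1, x_2 = 3, z = 27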